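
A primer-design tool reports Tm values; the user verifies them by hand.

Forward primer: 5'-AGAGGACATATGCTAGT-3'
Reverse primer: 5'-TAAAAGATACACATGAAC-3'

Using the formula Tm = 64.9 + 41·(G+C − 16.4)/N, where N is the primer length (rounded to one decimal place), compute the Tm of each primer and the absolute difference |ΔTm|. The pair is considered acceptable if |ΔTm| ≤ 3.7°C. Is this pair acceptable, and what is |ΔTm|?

Forward: G+C = 7, N = 17 → Tm = 64.9 + 41·(7 − 16.4)/17 = 42.2°C.
Reverse: G+C = 5, N = 18 → Tm = 64.9 + 41·(5 − 16.4)/18 = 38.9°C.
|ΔTm| = |42.2 − 38.9| = 3.3°C, ≤ 3.7°C.

|ΔTm| = 3.3°C; the pair is acceptable.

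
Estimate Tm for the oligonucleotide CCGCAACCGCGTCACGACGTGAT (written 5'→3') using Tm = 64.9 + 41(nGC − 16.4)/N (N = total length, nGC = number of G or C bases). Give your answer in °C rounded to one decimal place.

Base counts: A=5, T=3, G=6, C=9; G+C = 15, N = 23.
Tm = 64.9 + 41·(15 − 16.4)/23 = 64.9 + -57.40/23 = 62.4°C.

62.4°C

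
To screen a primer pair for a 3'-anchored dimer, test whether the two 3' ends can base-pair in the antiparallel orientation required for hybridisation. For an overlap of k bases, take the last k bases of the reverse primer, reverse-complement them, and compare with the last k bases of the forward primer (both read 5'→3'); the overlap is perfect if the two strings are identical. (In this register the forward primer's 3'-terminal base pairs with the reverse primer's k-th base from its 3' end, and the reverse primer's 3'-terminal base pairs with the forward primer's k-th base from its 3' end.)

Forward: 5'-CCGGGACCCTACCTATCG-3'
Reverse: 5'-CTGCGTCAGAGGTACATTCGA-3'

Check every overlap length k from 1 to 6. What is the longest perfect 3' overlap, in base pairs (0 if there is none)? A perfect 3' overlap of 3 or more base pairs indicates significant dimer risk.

Last 6 bases (5'→3') — forward …CTATCG, reverse …ATTCGA.
Reverse complement of the reverse primer's last 6 bases: TCGAAT; its first k bases are the reverse complement of the reverse primer's last k bases, so a perfect k-base overlap needs the forward primer's last k bases to equal them.
Comparing (forward last k vs required): k=1: G vs T ✗; k=2: CG vs TC ✗; k=3: TCG vs TCG ✓; k=4: ATCG vs TCGA ✗; k=5: TATCG vs TCGAA ✗; k=6: CTATCG vs TCGAAT ✗.
Only k = 3 is perfect, so the longest perfect 3' overlap is 3.

Longest perfect overlap: 3 complementary base pairs; significant dimer risk (threshold 3).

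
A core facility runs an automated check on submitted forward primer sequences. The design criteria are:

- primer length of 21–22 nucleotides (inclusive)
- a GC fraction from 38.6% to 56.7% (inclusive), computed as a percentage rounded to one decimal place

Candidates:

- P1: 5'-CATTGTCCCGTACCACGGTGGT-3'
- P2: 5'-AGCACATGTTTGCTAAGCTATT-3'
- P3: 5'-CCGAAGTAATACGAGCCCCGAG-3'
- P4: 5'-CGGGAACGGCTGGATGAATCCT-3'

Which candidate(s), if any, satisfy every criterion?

None of the candidates satisfy all criteria.

P1 (22 nt, A=3 T=6 G=6 C=7): length 22 ✓; GC 13/22 = 59.1%, outside 38.6–56.7% ✗ — fails.
P2 (22 nt, A=6 T=8 G=4 C=4): length 22 ✓; GC 8/22 = 36.4%, outside 38.6–56.7% ✗ — fails.
P3 (22 nt, A=7 T=2 G=6 C=7): length 22 ✓; GC 13/22 = 59.1%, outside 38.6–56.7% ✗ — fails.
P4 (22 nt, A=5 T=4 G=8 C=5): length 22 ✓; GC 13/22 = 59.1%, outside 38.6–56.7% ✗ — fails.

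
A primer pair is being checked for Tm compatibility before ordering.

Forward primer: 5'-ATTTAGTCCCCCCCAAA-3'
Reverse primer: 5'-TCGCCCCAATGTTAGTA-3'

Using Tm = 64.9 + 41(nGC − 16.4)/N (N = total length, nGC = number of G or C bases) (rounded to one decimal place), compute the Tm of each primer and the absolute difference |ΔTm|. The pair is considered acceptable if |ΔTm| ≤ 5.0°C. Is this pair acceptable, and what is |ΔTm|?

Forward: G+C = 8, N = 17 → Tm = 64.9 + 41·(8 − 16.4)/17 = 44.6°C.
Reverse: G+C = 8, N = 17 → Tm = 64.9 + 41·(8 − 16.4)/17 = 44.6°C.
|ΔTm| = |44.6 − 44.6| = 0.0°C, ≤ 5.0°C.

|ΔTm| = 0.0°C; the pair is acceptable.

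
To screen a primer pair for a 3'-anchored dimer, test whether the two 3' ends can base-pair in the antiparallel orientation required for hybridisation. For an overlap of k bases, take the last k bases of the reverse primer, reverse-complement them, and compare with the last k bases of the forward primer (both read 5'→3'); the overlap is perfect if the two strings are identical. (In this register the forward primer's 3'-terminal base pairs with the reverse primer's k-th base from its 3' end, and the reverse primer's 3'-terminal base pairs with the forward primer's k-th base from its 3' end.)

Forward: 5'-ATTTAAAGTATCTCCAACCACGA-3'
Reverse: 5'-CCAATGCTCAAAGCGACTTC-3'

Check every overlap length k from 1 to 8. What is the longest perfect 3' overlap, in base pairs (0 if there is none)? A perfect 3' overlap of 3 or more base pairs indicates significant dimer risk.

Last 8 bases (5'→3') — forward …AACCACGA, reverse …GCGACTTC.
Reverse complement of the reverse primer's last 8 bases: GAAGTCGC; its first k bases are the reverse complement of the reverse primer's last k bases, so a perfect k-base overlap needs the forward primer's last k bases to equal them.
Comparing (forward last k vs required): k=1: A vs G ✗; k=2: GA vs GA ✓; k=3: CGA vs GAA ✗; k=4: ACGA vs GAAG ✗; k=5: CACGA vs GAAGT ✗; k=6: CCACGA vs GAAGTC ✗; k=7: ACCACGA vs GAAGTCG ✗; k=8: AACCACGA vs GAAGTCGC ✗.
Only k = 2 is perfect, so the longest perfect 3' overlap is 2.

Longest perfect overlap: 2 complementary base pairs; below the dimer-risk threshold (threshold 3).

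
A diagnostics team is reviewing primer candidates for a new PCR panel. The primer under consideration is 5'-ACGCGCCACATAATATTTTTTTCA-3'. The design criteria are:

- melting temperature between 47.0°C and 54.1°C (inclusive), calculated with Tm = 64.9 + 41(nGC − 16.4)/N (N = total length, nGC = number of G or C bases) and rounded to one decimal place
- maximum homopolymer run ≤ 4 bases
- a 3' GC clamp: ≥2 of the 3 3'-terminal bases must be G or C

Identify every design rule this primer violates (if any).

Fails: homopolymer run, GC clamp.

Base counts: A=7, T=9, G=2, C=6 (length 24).
Tm: Tm = 64.9 + 41·(8 − 16.4)/24 = 50.6°C ✓
homopolymer run: longest run = 7, exceeds 4 ✗
GC clamp: 3' end TCA has 1 G/C, need ≥2 ✗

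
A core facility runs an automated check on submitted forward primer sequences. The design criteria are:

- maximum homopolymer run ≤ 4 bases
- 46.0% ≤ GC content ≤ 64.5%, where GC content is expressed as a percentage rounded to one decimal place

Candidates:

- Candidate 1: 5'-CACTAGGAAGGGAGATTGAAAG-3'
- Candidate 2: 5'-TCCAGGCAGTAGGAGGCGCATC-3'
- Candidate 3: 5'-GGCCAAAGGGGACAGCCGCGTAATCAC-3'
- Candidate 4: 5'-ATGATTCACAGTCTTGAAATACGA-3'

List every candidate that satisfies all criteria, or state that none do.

Candidate 2 and Candidate 3.

Candidate 1 (22 nt, A=9 T=3 G=8 C=2): longest run = 3 ✓; GC 10/22 = 45.5%, outside 46.0–64.5% ✗ — fails.
Candidate 2 (22 nt, A=5 T=3 G=8 C=6): longest run = 2 ✓; GC 14/22 = 63.6% ✓ — passes.
Candidate 3 (27 nt, A=8 T=2 G=9 C=8): longest run = 4 ✓; GC 17/27 = 63.0% ✓ — passes.
Candidate 4 (24 nt, A=9 T=7 G=4 C=4): longest run = 3 ✓; GC 8/24 = 33.3%, outside 46.0–64.5% ✗ — fails.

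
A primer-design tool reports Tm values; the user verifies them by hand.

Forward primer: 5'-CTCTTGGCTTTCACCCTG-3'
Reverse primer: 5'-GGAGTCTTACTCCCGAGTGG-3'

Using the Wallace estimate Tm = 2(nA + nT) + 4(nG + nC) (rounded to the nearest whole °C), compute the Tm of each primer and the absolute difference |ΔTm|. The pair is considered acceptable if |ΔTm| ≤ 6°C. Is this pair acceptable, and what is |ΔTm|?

|ΔTm| = 8°C; the pair is not acceptable.

Forward: A=1 T=7 G=3 C=7 → Tm = 2·8 + 4·10 = 56°C.
Reverse: A=3 T=5 G=7 C=5 → Tm = 2·8 + 4·12 = 64°C.
|ΔTm| = |56 − 64| = 8°C, > 6°C.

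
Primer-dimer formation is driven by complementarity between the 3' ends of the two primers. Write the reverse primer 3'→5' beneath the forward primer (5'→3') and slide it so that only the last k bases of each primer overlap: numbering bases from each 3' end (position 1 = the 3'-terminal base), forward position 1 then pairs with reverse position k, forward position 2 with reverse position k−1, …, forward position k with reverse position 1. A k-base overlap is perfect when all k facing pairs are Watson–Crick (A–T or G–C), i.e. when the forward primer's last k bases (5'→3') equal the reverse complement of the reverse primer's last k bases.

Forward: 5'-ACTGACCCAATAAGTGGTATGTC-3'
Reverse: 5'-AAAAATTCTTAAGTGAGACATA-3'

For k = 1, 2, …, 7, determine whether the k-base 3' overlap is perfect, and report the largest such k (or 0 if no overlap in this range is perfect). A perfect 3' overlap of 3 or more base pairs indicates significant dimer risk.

Last 7 bases (5'→3') — forward …GTATGTC, reverse …AGACATA.
Reverse complement of the reverse primer's last 7 bases: TATGTCT; its first k bases are the reverse complement of the reverse primer's last k bases, so a perfect k-base overlap needs the forward primer's last k bases to equal them.
Comparing (forward last k vs required): k=1: C vs T ✗; k=2: TC vs TA ✗; k=3: GTC vs TAT ✗; k=4: TGTC vs TATG ✗; k=5: ATGTC vs TATGT ✗; k=6: TATGTC vs TATGTC ✓; k=7: GTATGTC vs TATGTCT ✗.
Only k = 6 is perfect, so the longest perfect 3' overlap is 6.

Longest perfect overlap: 6 complementary base pairs; significant dimer risk (threshold 3).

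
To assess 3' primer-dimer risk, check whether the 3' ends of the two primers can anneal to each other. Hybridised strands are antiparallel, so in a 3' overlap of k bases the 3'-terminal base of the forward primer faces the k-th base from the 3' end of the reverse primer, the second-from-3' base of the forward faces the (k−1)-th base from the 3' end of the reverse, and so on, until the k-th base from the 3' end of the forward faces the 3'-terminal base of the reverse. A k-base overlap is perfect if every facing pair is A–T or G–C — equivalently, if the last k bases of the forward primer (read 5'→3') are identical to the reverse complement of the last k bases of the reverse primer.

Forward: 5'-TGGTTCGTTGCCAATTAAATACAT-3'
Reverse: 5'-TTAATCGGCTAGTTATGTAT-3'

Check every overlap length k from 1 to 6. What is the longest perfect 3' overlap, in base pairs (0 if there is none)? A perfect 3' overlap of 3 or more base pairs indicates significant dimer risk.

Longest perfect overlap: 6 complementary base pairs; significant dimer risk (threshold 3).

Last 6 bases (5'→3') — forward …ATACAT, reverse …ATGTAT.
Reverse complement of the reverse primer's last 6 bases: ATACAT; its first k bases are the reverse complement of the reverse primer's last k bases, so a perfect k-base overlap needs the forward primer's last k bases to equal them.
Comparing (forward last k vs required): k=1: T vs A ✗; k=2: AT vs AT ✓; k=3: CAT vs ATA ✗; k=4: ACAT vs ATAC ✗; k=5: TACAT vs ATACA ✗; k=6: ATACAT vs ATACAT ✓.
Perfect overlaps at k = 2, 6; the largest is 6.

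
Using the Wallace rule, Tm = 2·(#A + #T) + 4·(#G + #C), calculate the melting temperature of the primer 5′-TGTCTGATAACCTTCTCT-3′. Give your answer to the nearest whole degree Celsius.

50°C

Base counts: A=3, T=8, G=2, C=5 (length 18).
Tm = 2·(3+8) + 4·(2+5) = 2·11 + 4·7 = 22 + 28 = 50°C.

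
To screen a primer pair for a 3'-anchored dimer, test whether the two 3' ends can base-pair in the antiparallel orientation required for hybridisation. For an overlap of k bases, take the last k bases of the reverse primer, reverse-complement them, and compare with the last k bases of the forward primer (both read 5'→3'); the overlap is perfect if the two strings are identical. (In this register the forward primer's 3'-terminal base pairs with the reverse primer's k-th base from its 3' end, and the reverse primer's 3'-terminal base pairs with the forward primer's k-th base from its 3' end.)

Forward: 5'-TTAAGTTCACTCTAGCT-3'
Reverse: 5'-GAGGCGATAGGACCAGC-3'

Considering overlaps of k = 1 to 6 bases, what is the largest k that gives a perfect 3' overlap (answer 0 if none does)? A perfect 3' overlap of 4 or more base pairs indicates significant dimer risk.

Last 6 bases (5'→3') — forward …CTAGCT, reverse …ACCAGC.
Reverse complement of the reverse primer's last 6 bases: GCTGGT; its first k bases are the reverse complement of the reverse primer's last k bases, so a perfect k-base overlap needs the forward primer's last k bases to equal them.
Comparing (forward last k vs required): k=1: T vs G ✗; k=2: CT vs GC ✗; k=3: GCT vs GCT ✓; k=4: AGCT vs GCTG ✗; k=5: TAGCT vs GCTGG ✗; k=6: CTAGCT vs GCTGGT ✗.
Only k = 3 is perfect, so the longest perfect 3' overlap is 3.

Longest perfect overlap: 3 complementary base pairs; below the dimer-risk threshold (threshold 4).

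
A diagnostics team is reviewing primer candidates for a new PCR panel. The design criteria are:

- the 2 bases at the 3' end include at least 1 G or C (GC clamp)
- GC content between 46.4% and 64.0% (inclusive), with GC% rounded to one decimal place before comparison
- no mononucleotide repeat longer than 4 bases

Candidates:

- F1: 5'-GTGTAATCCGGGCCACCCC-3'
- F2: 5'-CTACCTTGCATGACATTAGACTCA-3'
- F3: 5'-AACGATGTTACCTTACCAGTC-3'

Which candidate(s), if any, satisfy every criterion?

None of the candidates satisfy all criteria.

F1 (19 nt, A=3 T=3 G=5 C=8): 3' end CC has 2 G/C ✓; GC 13/19 = 68.4%, outside 46.4–64.0% ✗; longest run = 4 ✓ — fails.
F2 (24 nt, A=7 T=7 G=3 C=7): 3' end CA has 1 G/C ✓; GC 10/24 = 41.7%, outside 46.4–64.0% ✗; longest run = 2 ✓ — fails.
F3 (21 nt, A=6 T=6 G=3 C=6): 3' end TC has 1 G/C ✓; GC 9/21 = 42.9%, outside 46.4–64.0% ✗; longest run = 2 ✓ — fails.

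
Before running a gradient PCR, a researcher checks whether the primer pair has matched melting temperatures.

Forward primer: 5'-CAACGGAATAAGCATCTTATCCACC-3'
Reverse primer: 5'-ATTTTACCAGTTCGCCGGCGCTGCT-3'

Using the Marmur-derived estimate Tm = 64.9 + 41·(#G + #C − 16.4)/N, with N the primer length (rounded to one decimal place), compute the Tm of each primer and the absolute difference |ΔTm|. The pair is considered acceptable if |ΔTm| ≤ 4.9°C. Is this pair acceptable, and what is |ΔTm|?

Forward: G+C = 11, N = 25 → Tm = 64.9 + 41·(11 − 16.4)/25 = 56.0°C.
Reverse: G+C = 14, N = 25 → Tm = 64.9 + 41·(14 − 16.4)/25 = 61.0°C.
|ΔTm| = |56.0 − 61.0| = 5.0°C, > 4.9°C.

|ΔTm| = 5.0°C; the pair is not acceptable.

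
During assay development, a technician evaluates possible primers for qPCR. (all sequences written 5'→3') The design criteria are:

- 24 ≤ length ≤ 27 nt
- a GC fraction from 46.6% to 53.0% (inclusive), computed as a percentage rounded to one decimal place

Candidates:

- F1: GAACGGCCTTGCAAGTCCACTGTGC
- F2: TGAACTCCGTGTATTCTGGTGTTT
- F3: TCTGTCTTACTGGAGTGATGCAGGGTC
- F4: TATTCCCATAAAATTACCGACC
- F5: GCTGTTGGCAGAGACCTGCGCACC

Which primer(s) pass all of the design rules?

F3 only.

F1 (25 nt, A=5 T=5 G=7 C=8): length 25 ✓; GC 15/25 = 60.0%, outside 46.6–53.0% ✗ — fails.
F2 (24 nt, A=3 T=11 G=6 C=4): length 24 ✓; GC 10/24 = 41.7%, outside 46.6–53.0% ✗ — fails.
F3 (27 nt, A=4 T=9 G=9 C=5): length 27 ✓; GC 14/27 = 51.9% ✓ — passes.
F4 (22 nt, A=8 T=6 G=1 C=7): length 22, outside 24–27 ✗; GC 8/22 = 36.4%, outside 46.6–53.0% ✗ — fails.
F5 (24 nt, A=4 T=4 G=8 C=8): length 24 ✓; GC 16/24 = 66.7%, outside 46.6–53.0% ✗ — fails.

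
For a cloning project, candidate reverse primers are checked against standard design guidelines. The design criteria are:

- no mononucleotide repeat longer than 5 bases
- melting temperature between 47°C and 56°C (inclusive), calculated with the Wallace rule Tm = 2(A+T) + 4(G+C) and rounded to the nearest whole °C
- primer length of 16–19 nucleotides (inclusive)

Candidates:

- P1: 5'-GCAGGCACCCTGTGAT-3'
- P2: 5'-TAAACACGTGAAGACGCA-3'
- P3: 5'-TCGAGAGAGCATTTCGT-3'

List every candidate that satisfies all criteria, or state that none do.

P1 (16 nt, A=3 T=3 G=5 C=5): longest run = 3 ✓; Tm = 2·6 + 4·10 = 52°C ✓; length 16 ✓ — passes.
P2 (18 nt, A=8 T=2 G=4 C=4): longest run = 3 ✓; Tm = 2·10 + 4·8 = 52°C ✓; length 18 ✓ — passes.
P3 (17 nt, A=4 T=5 G=5 C=3): longest run = 3 ✓; Tm = 2·9 + 4·8 = 50°C ✓; length 17 ✓ — passes.

P1, P2 and P3.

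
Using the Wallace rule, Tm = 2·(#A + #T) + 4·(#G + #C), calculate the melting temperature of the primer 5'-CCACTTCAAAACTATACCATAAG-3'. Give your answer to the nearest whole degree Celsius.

62°C

Base counts: A=10, T=5, G=1, C=7 (length 23).
Tm = 2·(10+5) + 4·(1+7) = 2·15 + 4·8 = 30 + 32 = 62°C.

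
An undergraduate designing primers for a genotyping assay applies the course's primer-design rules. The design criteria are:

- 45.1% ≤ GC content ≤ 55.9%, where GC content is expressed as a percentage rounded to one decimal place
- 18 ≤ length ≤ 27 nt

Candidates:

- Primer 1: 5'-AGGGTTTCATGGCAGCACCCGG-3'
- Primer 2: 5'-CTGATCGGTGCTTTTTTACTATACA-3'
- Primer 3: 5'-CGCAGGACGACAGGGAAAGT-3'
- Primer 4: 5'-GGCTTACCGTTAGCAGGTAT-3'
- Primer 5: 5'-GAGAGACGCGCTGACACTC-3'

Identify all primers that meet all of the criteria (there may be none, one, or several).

Primer 4 only.

Primer 1 (22 nt, A=4 T=4 G=8 C=6): GC 14/22 = 63.6%, outside 45.1–55.9% ✗; length 22 ✓ — fails.
Primer 2 (25 nt, A=5 T=11 G=4 C=5): GC 9/25 = 36.0%, outside 45.1–55.9% ✗; length 25 ✓ — fails.
Primer 3 (20 nt, A=7 T=1 G=8 C=4): GC 12/20 = 60.0%, outside 45.1–55.9% ✗; length 20 ✓ — fails.
Primer 4 (20 nt, A=4 T=6 G=6 C=4): GC 10/20 = 50.0% ✓; length 20 ✓ — passes.
Primer 5 (19 nt, A=5 T=2 G=6 C=6): GC 12/19 = 63.2%, outside 45.1–55.9% ✗; length 19 ✓ — fails.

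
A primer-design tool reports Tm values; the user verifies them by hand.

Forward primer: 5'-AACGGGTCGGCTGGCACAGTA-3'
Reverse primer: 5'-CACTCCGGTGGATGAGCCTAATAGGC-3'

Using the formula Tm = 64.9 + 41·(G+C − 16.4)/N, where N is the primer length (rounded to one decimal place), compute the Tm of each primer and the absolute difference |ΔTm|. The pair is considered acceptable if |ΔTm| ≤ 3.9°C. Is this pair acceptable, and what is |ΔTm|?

|ΔTm| = 4.4°C; the pair is not acceptable.

Forward: G+C = 13, N = 21 → Tm = 64.9 + 41·(13 − 16.4)/21 = 58.3°C.
Reverse: G+C = 15, N = 26 → Tm = 64.9 + 41·(15 − 16.4)/26 = 62.7°C.
|ΔTm| = |58.3 − 62.7| = 4.4°C, > 3.9°C.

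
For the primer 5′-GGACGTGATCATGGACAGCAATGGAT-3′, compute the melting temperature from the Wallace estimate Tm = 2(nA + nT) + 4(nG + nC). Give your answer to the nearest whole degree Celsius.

Base counts: A=8, T=5, G=9, C=4 (length 26).
Tm = 2·(8+5) + 4·(9+4) = 2·13 + 4·13 = 26 + 52 = 78°C.

78°C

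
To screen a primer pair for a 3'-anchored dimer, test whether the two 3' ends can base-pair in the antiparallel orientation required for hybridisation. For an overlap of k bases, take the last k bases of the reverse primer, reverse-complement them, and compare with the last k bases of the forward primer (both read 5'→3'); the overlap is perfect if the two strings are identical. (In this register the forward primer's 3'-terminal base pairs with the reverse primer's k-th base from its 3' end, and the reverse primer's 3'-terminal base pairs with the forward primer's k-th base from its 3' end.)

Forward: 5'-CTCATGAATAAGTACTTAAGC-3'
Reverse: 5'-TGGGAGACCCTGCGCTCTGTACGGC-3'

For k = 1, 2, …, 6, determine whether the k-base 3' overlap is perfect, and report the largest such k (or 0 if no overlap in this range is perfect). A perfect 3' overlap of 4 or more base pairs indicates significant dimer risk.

Longest perfect overlap: 2 complementary base pairs; below the dimer-risk threshold (threshold 4).

Last 6 bases (5'→3') — forward …TTAAGC, reverse …TACGGC.
Reverse complement of the reverse primer's last 6 bases: GCCGTA; its first k bases are the reverse complement of the reverse primer's last k bases, so a perfect k-base overlap needs the forward primer's last k bases to equal them.
Comparing (forward last k vs required): k=1: C vs G ✗; k=2: GC vs GC ✓; k=3: AGC vs GCC ✗; k=4: AAGC vs GCCG ✗; k=5: TAAGC vs GCCGT ✗; k=6: TTAAGC vs GCCGTA ✗.
Only k = 2 is perfect, so the longest perfect 3' overlap is 2.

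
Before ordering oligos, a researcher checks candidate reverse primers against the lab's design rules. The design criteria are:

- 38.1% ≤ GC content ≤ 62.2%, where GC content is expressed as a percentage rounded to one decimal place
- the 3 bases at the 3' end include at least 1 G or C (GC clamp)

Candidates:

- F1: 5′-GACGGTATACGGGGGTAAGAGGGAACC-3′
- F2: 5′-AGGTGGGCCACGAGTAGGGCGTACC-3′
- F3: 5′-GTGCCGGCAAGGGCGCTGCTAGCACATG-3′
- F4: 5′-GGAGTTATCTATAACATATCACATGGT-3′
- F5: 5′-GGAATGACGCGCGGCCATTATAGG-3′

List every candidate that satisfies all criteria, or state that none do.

F1 and F5.

F1 (27 nt, A=8 T=3 G=12 C=4): GC 16/27 = 59.3% ✓; 3' end ACC has 2 G/C ✓ — passes.
F2 (25 nt, A=5 T=3 G=11 C=6): GC 17/25 = 68.0%, outside 38.1–62.2% ✗; 3' end ACC has 2 G/C ✓ — fails.
F3 (28 nt, A=5 T=4 G=11 C=8): GC 19/28 = 67.9%, outside 38.1–62.2% ✗; 3' end ATG has 1 G/C ✓ — fails.
F4 (27 nt, A=9 T=9 G=5 C=4): GC 9/27 = 33.3%, outside 38.1–62.2% ✗; 3' end GGT has 2 G/C ✓ — fails.
F5 (24 nt, A=6 T=4 G=9 C=5): GC 14/24 = 58.3% ✓; 3' end AGG has 2 G/C ✓ — passes.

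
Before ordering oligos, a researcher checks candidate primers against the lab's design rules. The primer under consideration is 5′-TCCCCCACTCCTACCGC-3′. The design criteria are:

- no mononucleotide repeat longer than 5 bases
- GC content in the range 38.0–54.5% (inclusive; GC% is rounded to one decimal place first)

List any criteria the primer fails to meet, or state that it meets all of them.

Base counts: A=2, T=3, G=1, C=11 (length 17).
homopolymer run: longest run = 5 ✓
GC content: GC 12/17 = 70.6%, outside 38.0–54.5% ✗

Fails: GC content.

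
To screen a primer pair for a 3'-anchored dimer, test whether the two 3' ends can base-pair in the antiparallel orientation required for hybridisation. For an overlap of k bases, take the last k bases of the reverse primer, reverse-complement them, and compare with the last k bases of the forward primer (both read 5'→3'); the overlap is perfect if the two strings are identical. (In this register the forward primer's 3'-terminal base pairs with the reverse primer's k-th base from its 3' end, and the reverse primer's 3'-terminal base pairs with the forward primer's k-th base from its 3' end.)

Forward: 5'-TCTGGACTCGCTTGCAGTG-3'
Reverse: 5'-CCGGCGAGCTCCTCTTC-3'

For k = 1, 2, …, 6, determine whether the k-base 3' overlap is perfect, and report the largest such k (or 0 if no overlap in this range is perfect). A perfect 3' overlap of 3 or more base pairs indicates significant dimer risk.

Longest perfect overlap: 1 complementary base pair; below the dimer-risk threshold (threshold 3).

Last 6 bases (5'→3') — forward …GCAGTG, reverse …CTCTTC.
Reverse complement of the reverse primer's last 6 bases: GAAGAG; its first k bases are the reverse complement of the reverse primer's last k bases, so a perfect k-base overlap needs the forward primer's last k bases to equal them.
Comparing (forward last k vs required): k=1: G vs G ✓; k=2: TG vs GA ✗; k=3: GTG vs GAA ✗; k=4: AGTG vs GAAG ✗; k=5: CAGTG vs GAAGA ✗; k=6: GCAGTG vs GAAGAG ✗.
Only k = 1 is perfect, so the longest perfect 3' overlap is 1.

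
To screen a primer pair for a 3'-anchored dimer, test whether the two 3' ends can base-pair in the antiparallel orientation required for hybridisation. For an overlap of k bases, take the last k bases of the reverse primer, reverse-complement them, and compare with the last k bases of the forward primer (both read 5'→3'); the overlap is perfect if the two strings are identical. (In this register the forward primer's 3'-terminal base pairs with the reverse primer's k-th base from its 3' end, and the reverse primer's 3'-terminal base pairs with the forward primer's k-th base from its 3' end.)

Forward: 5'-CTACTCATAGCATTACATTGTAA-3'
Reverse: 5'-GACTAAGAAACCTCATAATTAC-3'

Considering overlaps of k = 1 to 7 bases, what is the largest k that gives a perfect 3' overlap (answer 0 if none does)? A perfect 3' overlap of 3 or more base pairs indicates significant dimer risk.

Last 7 bases (5'→3') — forward …ATTGTAA, reverse …TAATTAC.
Reverse complement of the reverse primer's last 7 bases: GTAATTA; its first k bases are the reverse complement of the reverse primer's last k bases, so a perfect k-base overlap needs the forward primer's last k bases to equal them.
Comparing (forward last k vs required): k=1: A vs G ✗; k=2: AA vs GT ✗; k=3: TAA vs GTA ✗; k=4: GTAA vs GTAA ✓; k=5: TGTAA vs GTAAT ✗; k=6: TTGTAA vs GTAATT ✗; k=7: ATTGTAA vs GTAATTA ✗.
Only k = 4 is perfect, so the longest perfect 3' overlap is 4.

Longest perfect overlap: 4 complementary base pairs; significant dimer risk (threshold 3).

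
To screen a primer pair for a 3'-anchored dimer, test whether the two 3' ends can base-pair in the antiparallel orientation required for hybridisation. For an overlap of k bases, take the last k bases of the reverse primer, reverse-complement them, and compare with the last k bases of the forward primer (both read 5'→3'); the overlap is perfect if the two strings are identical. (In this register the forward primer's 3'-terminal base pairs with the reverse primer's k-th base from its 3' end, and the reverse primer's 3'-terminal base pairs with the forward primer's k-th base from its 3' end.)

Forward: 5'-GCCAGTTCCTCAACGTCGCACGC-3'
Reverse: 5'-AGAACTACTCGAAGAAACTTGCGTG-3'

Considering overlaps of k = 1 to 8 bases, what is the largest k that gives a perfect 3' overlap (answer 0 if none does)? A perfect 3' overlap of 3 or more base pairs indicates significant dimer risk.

Longest perfect overlap: 5 complementary base pairs; significant dimer risk (threshold 3).

Last 8 bases (5'→3') — forward …TCGCACGC, reverse …CTTGCGTG.
Reverse complement of the reverse primer's last 8 bases: CACGCAAG; its first k bases are the reverse complement of the reverse primer's last k bases, so a perfect k-base overlap needs the forward primer's last k bases to equal them.
Comparing (forward last k vs required): k=1: C vs C ✓; k=2: GC vs CA ✗; k=3: CGC vs CAC ✗; k=4: ACGC vs CACG ✗; k=5: CACGC vs CACGC ✓; k=6: GCACGC vs CACGCA ✗; k=7: CGCACGC vs CACGCAA ✗; k=8: TCGCACGC vs CACGCAAG ✗.
Perfect overlaps at k = 1, 5; the largest is 5.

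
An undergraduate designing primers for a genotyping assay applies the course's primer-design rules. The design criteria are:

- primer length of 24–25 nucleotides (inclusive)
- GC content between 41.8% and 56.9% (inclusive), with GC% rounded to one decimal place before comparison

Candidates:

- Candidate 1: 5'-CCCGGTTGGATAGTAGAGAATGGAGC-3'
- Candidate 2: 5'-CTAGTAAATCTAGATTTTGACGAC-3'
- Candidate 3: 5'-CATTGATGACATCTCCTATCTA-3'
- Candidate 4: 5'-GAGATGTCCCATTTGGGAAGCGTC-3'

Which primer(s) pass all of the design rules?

Candidate 1 (26 nt, A=7 T=5 G=10 C=4): length 26, outside 24–25 ✗; GC 14/26 = 53.8% ✓ — fails.
Candidate 2 (24 nt, A=8 T=8 G=4 C=4): length 24 ✓; GC 8/24 = 33.3%, outside 41.8–56.9% ✗ — fails.
Candidate 3 (22 nt, A=6 T=8 G=2 C=6): length 22, outside 24–25 ✗; GC 8/22 = 36.4%, outside 41.8–56.9% ✗ — fails.
Candidate 4 (24 nt, A=5 T=6 G=8 C=5): length 24 ✓; GC 13/24 = 54.2% ✓ — passes.

Candidate 4 only.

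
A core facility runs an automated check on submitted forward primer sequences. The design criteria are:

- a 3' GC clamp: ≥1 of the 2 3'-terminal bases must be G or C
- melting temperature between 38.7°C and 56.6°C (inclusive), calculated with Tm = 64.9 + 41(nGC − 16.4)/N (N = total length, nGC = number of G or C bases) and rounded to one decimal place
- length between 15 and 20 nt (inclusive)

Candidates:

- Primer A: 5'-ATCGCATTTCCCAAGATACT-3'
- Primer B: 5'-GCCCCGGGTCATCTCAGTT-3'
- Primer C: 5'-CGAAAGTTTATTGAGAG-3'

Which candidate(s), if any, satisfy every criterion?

Primer A (20 nt, A=6 T=6 G=2 C=6): 3' end CT has 1 G/C ✓; Tm = 64.9 + 41·(8 − 16.4)/20 = 47.7°C ✓; length 20 ✓ — passes.
Primer B (19 nt, A=2 T=5 G=5 C=7): 3' end TT has 0 G/C, need ≥1 ✗; Tm = 64.9 + 41·(12 − 16.4)/19 = 55.4°C ✓; length 19 ✓ — fails.
Primer C (17 nt, A=6 T=5 G=5 C=1): 3' end AG has 1 G/C ✓; Tm = 64.9 + 41·(6 − 16.4)/17 = 39.8°C ✓; length 17 ✓ — passes.

Primer A and Primer C.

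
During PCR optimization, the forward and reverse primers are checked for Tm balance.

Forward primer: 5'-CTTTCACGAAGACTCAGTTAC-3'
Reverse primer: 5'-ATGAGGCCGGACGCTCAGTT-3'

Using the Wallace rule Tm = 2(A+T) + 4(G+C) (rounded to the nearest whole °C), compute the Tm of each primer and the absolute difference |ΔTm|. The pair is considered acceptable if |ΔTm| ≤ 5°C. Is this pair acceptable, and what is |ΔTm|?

|ΔTm| = 4°C; the pair is acceptable.

Forward: A=6 T=6 G=3 C=6 → Tm = 2·12 + 4·9 = 60°C.
Reverse: A=4 T=4 G=7 C=5 → Tm = 2·8 + 4·12 = 64°C.
|ΔTm| = |60 − 64| = 4°C, ≤ 5°C.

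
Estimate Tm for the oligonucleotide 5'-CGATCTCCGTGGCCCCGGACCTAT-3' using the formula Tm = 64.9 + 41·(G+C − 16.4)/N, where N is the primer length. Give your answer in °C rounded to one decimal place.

64.2°C

Base counts: A=3, T=5, G=6, C=10; G+C = 16, N = 24.
Tm = 64.9 + 41·(16 − 16.4)/24 = 64.9 + -16.40/24 = 64.2°C.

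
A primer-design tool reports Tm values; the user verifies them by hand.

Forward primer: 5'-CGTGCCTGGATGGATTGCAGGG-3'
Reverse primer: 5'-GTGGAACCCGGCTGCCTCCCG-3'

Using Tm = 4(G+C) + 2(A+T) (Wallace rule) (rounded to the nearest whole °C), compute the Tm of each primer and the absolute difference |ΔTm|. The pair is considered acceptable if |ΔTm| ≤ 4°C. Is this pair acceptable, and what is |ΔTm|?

Forward: A=3 T=5 G=10 C=4 → Tm = 2·8 + 4·14 = 72°C.
Reverse: A=2 T=3 G=7 C=9 → Tm = 2·5 + 4·16 = 74°C.
|ΔTm| = |72 − 74| = 2°C, ≤ 4°C.

|ΔTm| = 2°C; the pair is acceptable.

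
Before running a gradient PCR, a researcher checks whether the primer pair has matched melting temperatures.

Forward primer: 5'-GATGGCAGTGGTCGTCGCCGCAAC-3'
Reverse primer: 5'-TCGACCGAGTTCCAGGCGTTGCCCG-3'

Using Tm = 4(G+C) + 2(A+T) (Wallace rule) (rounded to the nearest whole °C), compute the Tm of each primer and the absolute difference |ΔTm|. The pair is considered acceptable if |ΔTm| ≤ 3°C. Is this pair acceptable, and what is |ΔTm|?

|ΔTm| = 4°C; the pair is not acceptable.

Forward: A=4 T=4 G=9 C=7 → Tm = 2·8 + 4·16 = 80°C.
Reverse: A=3 T=5 G=8 C=9 → Tm = 2·8 + 4·17 = 84°C.
|ΔTm| = |80 − 84| = 4°C, > 3°C.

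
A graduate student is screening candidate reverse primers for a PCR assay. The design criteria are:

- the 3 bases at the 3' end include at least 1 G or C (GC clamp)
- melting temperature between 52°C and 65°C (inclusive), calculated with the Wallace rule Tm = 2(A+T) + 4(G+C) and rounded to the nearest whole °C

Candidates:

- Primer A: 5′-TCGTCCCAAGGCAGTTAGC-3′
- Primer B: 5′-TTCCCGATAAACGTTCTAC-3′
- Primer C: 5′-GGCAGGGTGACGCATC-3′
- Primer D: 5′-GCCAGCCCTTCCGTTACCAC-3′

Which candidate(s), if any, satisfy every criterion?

Primer A (19 nt, A=4 T=4 G=5 C=6): 3' end AGC has 2 G/C ✓; Tm = 2·8 + 4·11 = 60°C ✓ — passes.
Primer B (19 nt, A=5 T=6 G=2 C=6): 3' end TAC has 1 G/C ✓; Tm = 2·11 + 4·8 = 54°C ✓ — passes.
Primer C (16 nt, A=3 T=2 G=7 C=4): 3' end ATC has 1 G/C ✓; Tm = 2·5 + 4·11 = 54°C ✓ — passes.
Primer D (20 nt, A=3 T=4 G=3 C=10): 3' end CAC has 2 G/C ✓; Tm = 2·7 + 4·13 = 66°C, outside 52–65°C ✗ — fails.

Primer A, Primer B and Primer C.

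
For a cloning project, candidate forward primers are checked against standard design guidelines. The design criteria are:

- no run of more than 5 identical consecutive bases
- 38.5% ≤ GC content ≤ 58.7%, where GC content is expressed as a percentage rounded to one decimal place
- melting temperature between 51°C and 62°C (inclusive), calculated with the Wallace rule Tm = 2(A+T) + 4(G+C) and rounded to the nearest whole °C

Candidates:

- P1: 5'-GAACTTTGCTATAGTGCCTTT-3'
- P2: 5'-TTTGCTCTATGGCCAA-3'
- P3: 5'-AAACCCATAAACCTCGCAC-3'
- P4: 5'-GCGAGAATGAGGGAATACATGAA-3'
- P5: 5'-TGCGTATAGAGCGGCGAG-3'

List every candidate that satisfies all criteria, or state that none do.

P1 (21 nt, A=4 T=9 G=4 C=4): longest run = 3 ✓; GC 8/21 = 38.1%, outside 38.5–58.7% ✗; Tm = 2·13 + 4·8 = 58°C ✓ — fails.
P2 (16 nt, A=3 T=6 G=3 C=4): longest run = 3 ✓; GC 7/16 = 43.8% ✓; Tm = 2·9 + 4·7 = 46°C, outside 51–62°C ✗ — fails.
P3 (19 nt, A=8 T=2 G=1 C=8): longest run = 3 ✓; GC 9/19 = 47.4% ✓; Tm = 2·10 + 4·9 = 56°C ✓ — passes.
P4 (23 nt, A=10 T=3 G=8 C=2): longest run = 3 ✓; GC 10/23 = 43.5% ✓; Tm = 2·13 + 4·10 = 66°C, outside 51–62°C ✗ — fails.
P5 (18 nt, A=4 T=3 G=8 C=3): longest run = 2 ✓; GC 11/18 = 61.1%, outside 38.5–58.7% ✗; Tm = 2·7 + 4·11 = 58°C ✓ — fails.

P3 only.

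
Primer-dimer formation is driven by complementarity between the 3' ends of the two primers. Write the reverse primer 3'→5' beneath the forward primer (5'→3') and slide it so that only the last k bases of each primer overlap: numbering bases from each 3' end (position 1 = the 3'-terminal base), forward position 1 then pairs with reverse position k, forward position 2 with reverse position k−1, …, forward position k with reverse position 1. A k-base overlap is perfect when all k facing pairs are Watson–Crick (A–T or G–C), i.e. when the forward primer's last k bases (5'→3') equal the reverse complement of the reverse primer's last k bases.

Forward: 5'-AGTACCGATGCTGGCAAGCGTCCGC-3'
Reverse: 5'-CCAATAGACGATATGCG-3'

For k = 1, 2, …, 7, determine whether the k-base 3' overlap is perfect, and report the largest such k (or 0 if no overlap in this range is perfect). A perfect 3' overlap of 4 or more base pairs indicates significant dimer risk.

Last 7 bases (5'→3') — forward …CGTCCGC, reverse …ATATGCG.
Reverse complement of the reverse primer's last 7 bases: CGCATAT; its first k bases are the reverse complement of the reverse primer's last k bases, so a perfect k-base overlap needs the forward primer's last k bases to equal them.
Comparing (forward last k vs required): k=1: C vs C ✓; k=2: GC vs CG ✗; k=3: CGC vs CGC ✓; k=4: CCGC vs CGCA ✗; k=5: TCCGC vs CGCAT ✗; k=6: GTCCGC vs CGCATA ✗; k=7: CGTCCGC vs CGCATAT ✗.
Perfect overlaps at k = 1, 3; the largest is 3.

Longest perfect overlap: 3 complementary base pairs; below the dimer-risk threshold (threshold 4).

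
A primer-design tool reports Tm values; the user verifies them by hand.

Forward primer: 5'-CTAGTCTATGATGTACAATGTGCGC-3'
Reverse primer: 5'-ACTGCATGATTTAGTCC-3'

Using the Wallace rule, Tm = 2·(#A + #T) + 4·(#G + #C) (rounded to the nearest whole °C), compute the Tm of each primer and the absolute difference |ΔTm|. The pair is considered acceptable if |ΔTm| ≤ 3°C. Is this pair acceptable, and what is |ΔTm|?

|ΔTm| = 24°C; the pair is not acceptable.

Forward: A=6 T=8 G=6 C=5 → Tm = 2·14 + 4·11 = 72°C.
Reverse: A=4 T=6 G=3 C=4 → Tm = 2·10 + 4·7 = 48°C.
|ΔTm| = |72 − 48| = 24°C, > 3°C.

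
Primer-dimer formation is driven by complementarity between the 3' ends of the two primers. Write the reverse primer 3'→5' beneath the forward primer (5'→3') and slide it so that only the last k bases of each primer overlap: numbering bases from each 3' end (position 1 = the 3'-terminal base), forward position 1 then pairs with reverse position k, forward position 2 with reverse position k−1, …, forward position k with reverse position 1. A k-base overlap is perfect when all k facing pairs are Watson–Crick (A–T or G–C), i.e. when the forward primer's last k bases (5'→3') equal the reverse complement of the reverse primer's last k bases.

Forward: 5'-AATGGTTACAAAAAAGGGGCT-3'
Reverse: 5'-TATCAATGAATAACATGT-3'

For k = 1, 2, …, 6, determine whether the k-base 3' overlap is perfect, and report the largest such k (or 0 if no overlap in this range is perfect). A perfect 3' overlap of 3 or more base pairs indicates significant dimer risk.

Longest perfect overlap: 0 complementary base pairs; below the dimer-risk threshold (threshold 3).

Last 6 bases (5'→3') — forward …GGGGCT, reverse …ACATGT.
Reverse complement of the reverse primer's last 6 bases: ACATGT; its first k bases are the reverse complement of the reverse primer's last k bases, so a perfect k-base overlap needs the forward primer's last k bases to equal them.
Comparing (forward last k vs required): k=1: T vs A ✗; k=2: CT vs AC ✗; k=3: GCT vs ACA ✗; k=4: GGCT vs ACAT ✗; k=5: GGGCT vs ACATG ✗; k=6: GGGGCT vs ACATGT ✗.
No overlap length from 1 to 6 is perfect, so the longest perfect 3' overlap is 0.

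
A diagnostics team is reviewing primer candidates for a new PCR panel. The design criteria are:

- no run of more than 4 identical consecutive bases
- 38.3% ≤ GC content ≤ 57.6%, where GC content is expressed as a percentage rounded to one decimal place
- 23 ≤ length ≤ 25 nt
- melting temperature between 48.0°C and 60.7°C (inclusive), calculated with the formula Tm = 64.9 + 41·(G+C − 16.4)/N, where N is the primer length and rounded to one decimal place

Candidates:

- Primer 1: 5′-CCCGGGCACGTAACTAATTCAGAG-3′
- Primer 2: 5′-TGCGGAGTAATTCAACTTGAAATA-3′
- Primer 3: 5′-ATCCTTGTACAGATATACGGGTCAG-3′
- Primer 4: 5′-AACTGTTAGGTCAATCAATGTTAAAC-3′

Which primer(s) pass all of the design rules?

Primer 1 and Primer 3.

Primer 1 (24 nt, A=7 T=4 G=6 C=7): longest run = 3 ✓; GC 13/24 = 54.2% ✓; length 24 ✓; Tm = 64.9 + 41·(13 − 16.4)/24 = 59.1°C ✓ — passes.
Primer 2 (24 nt, A=9 T=7 G=5 C=3): longest run = 3 ✓; GC 8/24 = 33.3%, outside 38.3–57.6% ✗; length 24 ✓; Tm = 64.9 + 41·(8 − 16.4)/24 = 50.6°C ✓ — fails.
Primer 3 (25 nt, A=7 T=7 G=6 C=5): longest run = 3 ✓; GC 11/25 = 44.0% ✓; length 25 ✓; Tm = 64.9 + 41·(11 − 16.4)/25 = 56.0°C ✓ — passes.
Primer 4 (26 nt, A=10 T=8 G=4 C=4): longest run = 3 ✓; GC 8/26 = 30.8%, outside 38.3–57.6% ✗; length 26, outside 23–25 ✗; Tm = 64.9 + 41·(8 − 16.4)/26 = 51.7°C ✓ — fails.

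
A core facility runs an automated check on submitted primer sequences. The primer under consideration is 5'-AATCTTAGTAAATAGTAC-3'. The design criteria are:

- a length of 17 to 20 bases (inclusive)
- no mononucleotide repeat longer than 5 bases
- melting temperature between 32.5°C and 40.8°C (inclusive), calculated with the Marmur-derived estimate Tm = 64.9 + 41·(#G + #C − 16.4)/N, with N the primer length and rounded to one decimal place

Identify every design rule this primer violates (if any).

Meets all criteria.

Base counts: A=8, T=6, G=2, C=2 (length 18).
length: length 18 ✓
homopolymer run: longest run = 3 ✓
Tm: Tm = 64.9 + 41·(4 − 16.4)/18 = 36.7°C ✓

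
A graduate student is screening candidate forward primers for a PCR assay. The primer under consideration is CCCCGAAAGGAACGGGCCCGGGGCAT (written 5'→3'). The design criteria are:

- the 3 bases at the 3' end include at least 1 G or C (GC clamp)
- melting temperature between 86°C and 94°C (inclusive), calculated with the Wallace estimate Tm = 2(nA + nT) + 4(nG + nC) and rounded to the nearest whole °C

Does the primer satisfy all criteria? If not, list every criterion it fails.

Meets all criteria.

Base counts: A=6, T=1, G=10, C=9 (length 26).
GC clamp: 3' end CAT has 1 G/C ✓
Tm: Tm = 2·7 + 4·19 = 90°C ✓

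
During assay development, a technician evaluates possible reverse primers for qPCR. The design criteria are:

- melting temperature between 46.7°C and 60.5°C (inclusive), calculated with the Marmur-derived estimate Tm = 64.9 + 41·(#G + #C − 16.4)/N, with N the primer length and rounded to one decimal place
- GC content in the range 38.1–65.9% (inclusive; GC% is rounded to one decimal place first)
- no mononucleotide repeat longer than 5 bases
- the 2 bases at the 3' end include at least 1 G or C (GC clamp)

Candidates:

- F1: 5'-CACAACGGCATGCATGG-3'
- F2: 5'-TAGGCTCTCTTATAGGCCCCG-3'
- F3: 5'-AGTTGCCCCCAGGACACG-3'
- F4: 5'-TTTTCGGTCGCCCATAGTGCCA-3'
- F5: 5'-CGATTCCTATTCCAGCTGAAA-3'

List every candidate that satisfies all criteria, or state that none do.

F1 (17 nt, A=5 T=2 G=5 C=5): Tm = 64.9 + 41·(10 − 16.4)/17 = 49.5°C ✓; GC 10/17 = 58.8% ✓; longest run = 2 ✓; 3' end GG has 2 G/C ✓ — passes.
F2 (21 nt, A=3 T=6 G=5 C=7): Tm = 64.9 + 41·(12 − 16.4)/21 = 56.3°C ✓; GC 12/21 = 57.1% ✓; longest run = 4 ✓; 3' end CG has 2 G/C ✓ — passes.
F3 (18 nt, A=4 T=2 G=5 C=7): Tm = 64.9 + 41·(12 − 16.4)/18 = 54.9°C ✓; GC 12/18 = 66.7%, outside 38.1–65.9% ✗; longest run = 5 ✓; 3' end CG has 2 G/C ✓ — fails.
F4 (22 nt, A=3 T=7 G=5 C=7): Tm = 64.9 + 41·(12 − 16.4)/22 = 56.7°C ✓; GC 12/22 = 54.5% ✓; longest run = 4 ✓; 3' end CA has 1 G/C ✓ — passes.
F5 (21 nt, A=6 T=6 G=3 C=6): Tm = 64.9 + 41·(9 − 16.4)/21 = 50.5°C ✓; GC 9/21 = 42.9% ✓; longest run = 3 ✓; 3' end AA has 0 G/C, need ≥1 ✗ — fails.

F1, F2 and F4.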